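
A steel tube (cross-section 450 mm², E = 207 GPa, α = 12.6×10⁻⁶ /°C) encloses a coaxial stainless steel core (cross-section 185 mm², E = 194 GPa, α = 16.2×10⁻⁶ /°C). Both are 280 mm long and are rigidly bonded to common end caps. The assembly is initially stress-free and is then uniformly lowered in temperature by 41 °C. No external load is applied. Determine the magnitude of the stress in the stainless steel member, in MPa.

σ ≈ 20.7 MPa (tensile)

The stainless steel has the larger α, so on cooling it would change length more than the steel if both were free. The rigid plates force a common final length, so the stainless steel is put into tension and the steel into compression, with equal and opposite forces P (no external load).
Compatibility of the two members (thermal + elastic change equal): (α₁ − α₂)ΔT = P·[1/(A₁E₁) + 1/(A₂E₂)].
|α₁ − α₂|·ΔT = 3.6×10⁻⁶ × 41 = 0.0001476.
1/(A₁E₁) + 1/(A₂E₂) = 1/(450×207×10³) + 1/(185×194×10³) = 3.86×10⁻⁸ N⁻¹.
So P = 0.0001476 / 3.86×10⁻⁸ = 3.824 kN.
σ_{stainless steel} = P/A₂ = 3824/185 = 20.67 MPa, tensile.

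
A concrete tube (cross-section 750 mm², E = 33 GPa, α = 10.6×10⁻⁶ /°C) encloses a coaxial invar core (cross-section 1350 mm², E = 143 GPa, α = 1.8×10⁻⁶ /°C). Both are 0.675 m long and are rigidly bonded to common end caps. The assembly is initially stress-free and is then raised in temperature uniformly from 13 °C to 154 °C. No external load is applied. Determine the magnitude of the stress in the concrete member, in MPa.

σ ≈ 36.3 MPa (compressive)

Equilibrium of a rigid end plate with no external load gives equal and opposite internal forces ±P in the two members. Since α_{concrete} > α_{invar}, heating drives the concrete into compression and the invar into tension.
Compatibility of the two members (thermal + elastic change equal): (α₁ − α₂)ΔT = P·[1/(A₁E₁) + 1/(A₂E₂)].
|α₁ − α₂|·ΔT = 8.8×10⁻⁶ × 141 = 0.001241.
1/(A₁E₁) + 1/(A₂E₂) = 1/(750×33×10³) + 1/(1350×143×10³) = 4.558×10⁻⁸ N⁻¹.
So P = 0.001241 / 4.558×10⁻⁸ = 27.22 kN.
σ_{concrete} = P/A₁ = 27220/750 = 36.29 MPa, compressive.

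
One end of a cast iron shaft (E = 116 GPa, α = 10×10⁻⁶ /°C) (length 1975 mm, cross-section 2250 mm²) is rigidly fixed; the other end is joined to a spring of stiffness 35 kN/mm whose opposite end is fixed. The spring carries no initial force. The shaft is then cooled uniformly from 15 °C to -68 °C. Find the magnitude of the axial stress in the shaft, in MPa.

If the spring were absent the shaft would shorten by αΔT L = 10×10⁻⁶ × 83 × 1975 = 1.639 mm.
Let P be the tensile force in the spring. The shaft extends elastically by PL/(AE) and the spring stretches by P/k; together these equal δ_free.
P [ L/(AE) + 1/k ] = δ_free → P [ 1975/(2250×116×10³) + 1/(35×10³) ] = 1.639.
P = 1.639 / 3.614×10⁻⁵ = 45360 N.
σ = P/A = 45360/2250 = 20.16 MPa.

σ ≈ 20.2 MPa (tensile)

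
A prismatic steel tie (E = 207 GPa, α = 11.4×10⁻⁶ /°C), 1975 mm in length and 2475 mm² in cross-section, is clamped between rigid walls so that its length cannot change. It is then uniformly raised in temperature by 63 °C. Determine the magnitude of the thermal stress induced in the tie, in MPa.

With length fixed, the mechanical strain must cancel the thermal strain αΔT = 11.4×10⁻⁶ × 63 = 718.2×10⁻⁶.
The stress required to suppress this strain is σ = Eε = 207×10³ × 718.2×10⁻⁶ = 148.7 MPa, compressive since the tie is trying to expand.

σ ≈ 149 MPa (compressive)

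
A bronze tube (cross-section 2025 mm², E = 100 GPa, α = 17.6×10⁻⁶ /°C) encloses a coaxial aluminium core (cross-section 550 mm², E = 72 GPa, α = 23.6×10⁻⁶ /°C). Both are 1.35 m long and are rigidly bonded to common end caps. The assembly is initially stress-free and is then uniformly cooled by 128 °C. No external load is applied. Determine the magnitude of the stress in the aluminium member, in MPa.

σ ≈ 46.3 MPa (tensile)

Both members must finish at the same length. With the larger α, the aluminium tends to over-contract; the plates restrain it, putting the aluminium in tension and the bronze in compression. With no external load the two internal forces are equal and opposite, magnitude P.
Compatibility of the two members (thermal + elastic change equal): (α₁ − α₂)ΔT = P·[1/(A₁E₁) + 1/(A₂E₂)].
|α₁ − α₂|·ΔT = 6×10⁻⁶ × 128 = 0.000768.
1/(A₁E₁) + 1/(A₂E₂) = 1/(2025×100×10³) + 1/(550×72×10³) = 3.019×10⁻⁸ N⁻¹.
So P = 0.000768 / 3.019×10⁻⁸ = 25.44 kN.
σ_{aluminium} = P/A₂ = 25440/550 = 46.25 MPa, tensile.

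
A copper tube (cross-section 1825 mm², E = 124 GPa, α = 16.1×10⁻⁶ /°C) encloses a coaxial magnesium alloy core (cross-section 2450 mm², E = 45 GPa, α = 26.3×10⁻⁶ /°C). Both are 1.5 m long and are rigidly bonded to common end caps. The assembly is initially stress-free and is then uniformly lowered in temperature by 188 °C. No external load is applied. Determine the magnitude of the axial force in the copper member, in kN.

The magnesium alloy has the larger α, so on cooling it would change length more than the copper if both were free. The rigid plates force a common final length, so the magnesium alloy is put into tension and the copper into compression, with equal and opposite forces P (no external load).
Equating the net (thermal + elastic) strains gives |α₁ − α₂|·ΔT = P·[1/(A₁E₁) + 1/(A₂E₂)].
|α₁ − α₂|·ΔT = 10.2×10⁻⁶ × 188 = 0.001918.
1/(A₁E₁) + 1/(A₂E₂) = 1/(1825×124×10³) + 1/(2450×45×10³) = 1.349×10⁻⁸ N⁻¹.
So P = 0.001918 / 1.349×10⁻⁸ = 142.2 kN.

P ≈ 142 kN (compressive in the copper)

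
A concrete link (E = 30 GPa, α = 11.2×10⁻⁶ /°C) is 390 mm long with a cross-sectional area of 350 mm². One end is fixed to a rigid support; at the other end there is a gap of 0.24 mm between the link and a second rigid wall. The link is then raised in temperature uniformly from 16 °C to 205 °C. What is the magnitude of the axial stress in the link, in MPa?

σ ≈ 45 MPa (compressive)

If the wall were absent the link would grow by αΔT L = 11.2×10⁻⁶ × 189 × 390 = 0.8256 mm.
After closing the 0.24 mm clearance, 0.8256 − 0.24 = 0.5856 mm of expansion remains to be suppressed by the wall.
So σ = E(δ_free − g)/L = 30×10³ × 0.5856/390 = 45.04 MPa.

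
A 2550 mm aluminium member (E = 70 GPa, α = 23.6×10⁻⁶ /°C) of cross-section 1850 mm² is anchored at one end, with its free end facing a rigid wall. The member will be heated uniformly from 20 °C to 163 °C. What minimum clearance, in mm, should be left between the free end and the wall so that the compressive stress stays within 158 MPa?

With no wall the member would lengthen by αΔT L = 23.6×10⁻⁶ × 143 × 2550 = 8.606 mm.
At the allowable stress the elastic shortening the wall may impose is σL/E = 158 × 2550 / (70×10³) = 5.756 mm.
So the gap has to take up the difference, g_min = δ_free − σL/E = 8.606 − 5.756 = 2.85 mm.

g ≈ 2.85 mm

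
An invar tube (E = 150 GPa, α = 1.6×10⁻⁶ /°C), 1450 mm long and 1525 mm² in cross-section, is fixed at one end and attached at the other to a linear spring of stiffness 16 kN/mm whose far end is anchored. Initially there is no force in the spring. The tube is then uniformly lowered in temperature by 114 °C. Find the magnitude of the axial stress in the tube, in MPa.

If the spring were absent the tube would shorten by αΔT L = 1.6×10⁻⁶ × 114 × 1450 = 0.2645 mm.
With a force P in the spring, the elastic change of the tube is PL/(AE) and that of the spring is P/k; compatibility requires their sum to equal δ_free.
P [ L/(AE) + 1/k ] = δ_free → P [ 1450/(1525×150×10³) + 1/(16×10³) ] = 0.2645.
P = 0.2645 / 6.884×10⁻⁵ = 3842 N.
σ = P/A = 3842/1525 = 2.519 MPa.

σ ≈ 2.52 MPa (tensile)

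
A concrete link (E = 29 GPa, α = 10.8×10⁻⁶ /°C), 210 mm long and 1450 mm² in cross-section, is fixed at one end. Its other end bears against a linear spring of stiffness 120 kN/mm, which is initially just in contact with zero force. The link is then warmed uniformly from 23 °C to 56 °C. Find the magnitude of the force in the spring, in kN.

P ≈ 5.62 kN

If the spring were absent the link would lengthen by αΔT L = 10.8×10⁻⁶ × 33 × 210 = 0.07484 mm.
Let P be the compressive force at the spring. The link shortens elastically by PL/(AE) and the spring compresses by P/k; together these equal δ_free.
P [ L/(AE) + 1/k ] = δ_free → P [ 210/(1450×29×10³) + 1/(120×10³) ] = 0.07484.
P = 0.07484 / 1.333×10⁻⁵ = 5616 N.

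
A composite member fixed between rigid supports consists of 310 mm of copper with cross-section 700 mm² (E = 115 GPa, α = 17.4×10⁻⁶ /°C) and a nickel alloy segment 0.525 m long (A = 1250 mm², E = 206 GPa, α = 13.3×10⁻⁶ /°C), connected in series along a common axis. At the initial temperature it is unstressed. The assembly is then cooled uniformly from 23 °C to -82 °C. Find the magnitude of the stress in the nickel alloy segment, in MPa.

σ ≈ 177 MPa (tensile)

If the supports were absent, the total length change would be Σ αᵢΔT Lᵢ = 17.4×10⁻⁶×105×310 + 13.3×10⁻⁶×105×525 = 1.3 mm.
The walls prevent any net length change, so an axial force P (same in every segment) develops. Compatibility: P · Σ Lᵢ/(AᵢEᵢ) = δ_free.
The series flexibility is Σ Lᵢ/(AᵢEᵢ) = 310/(700×115×10³) + 525/(1250×206×10³) = 5.89×10⁻⁶ mm/N.
P = 1.3 / 5.89×10⁻⁶ = 220600 N = 220.6 kN, tensile.
σ_{nickel alloy} = P / A = 220600 / 1250 = 176.5 MPa.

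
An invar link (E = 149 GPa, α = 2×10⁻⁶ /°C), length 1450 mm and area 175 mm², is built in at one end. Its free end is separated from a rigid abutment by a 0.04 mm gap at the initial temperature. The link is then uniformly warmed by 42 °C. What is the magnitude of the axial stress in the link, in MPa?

σ ≈ 8.41 MPa (compressive)

Unrestrained expansion: δ_free = αΔT L = 2×10⁻⁶ × 42 × 1450 = 0.1218 mm.
This exceeds the 0.04 mm gap, so the wall pushes back. The portion of expansion that must be recovered elastically is δ_free − gap = 0.1218 − 0.04 = 0.0818 mm.
Compatibility: PL/(AE) = 0.0818 mm, so σ = P/A = E × (0.0818/1450) = 8.406 MPa.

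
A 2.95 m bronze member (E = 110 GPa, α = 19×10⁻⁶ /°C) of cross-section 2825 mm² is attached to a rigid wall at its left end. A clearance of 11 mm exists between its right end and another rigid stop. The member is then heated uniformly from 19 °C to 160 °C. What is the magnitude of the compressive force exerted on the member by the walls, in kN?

If the wall were absent the member would grow by αΔT L = 19×10⁻⁶ × 141 × 2950 = 7.903 mm.
This is smaller than the 11 mm clearance, so the member expands freely without reaching the stop — the stress is zero.

P ≈ 0 kN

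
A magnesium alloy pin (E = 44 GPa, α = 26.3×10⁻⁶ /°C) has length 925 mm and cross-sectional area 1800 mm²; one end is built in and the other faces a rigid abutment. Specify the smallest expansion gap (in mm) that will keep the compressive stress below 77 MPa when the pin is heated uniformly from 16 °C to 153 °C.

g ≈ 1.71 mm

Free expansion if unrestrained: δ_free = αΔT L = 26.3×10⁻⁶ × 137 × 925 = 3.333 mm.
A stress of 77 MPa corresponds to the wall pushing the pin back by σL/E = 77×925/(44×10³) = 1.619 mm.
So the gap has to take up the difference, g_min = δ_free − σL/E = 3.333 − 1.619 = 1.714 mm.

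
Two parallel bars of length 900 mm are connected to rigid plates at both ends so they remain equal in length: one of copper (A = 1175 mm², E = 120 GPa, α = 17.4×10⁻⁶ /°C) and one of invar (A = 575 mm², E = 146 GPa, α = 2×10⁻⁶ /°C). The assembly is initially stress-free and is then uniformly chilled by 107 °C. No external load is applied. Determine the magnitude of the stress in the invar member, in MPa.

Equilibrium of a rigid end plate with no external load gives equal and opposite internal forces ±P in the two members. Since α_{copper} > α_{invar}, cooling drives the copper into tension and the invar into compression.
Compatibility of the two members (thermal + elastic change equal): (α₁ − α₂)ΔT = P·[1/(A₁E₁) + 1/(A₂E₂)].
|α₁ − α₂|·ΔT = 15.4×10⁻⁶ × 107 = 0.001648.
1/(A₁E₁) + 1/(A₂E₂) = 1/(1175×120×10³) + 1/(575×146×10³) = 1.9×10⁻⁸ N⁻¹.
So P = 0.001648 / 1.9×10⁻⁸ = 86.71 kN.
σ_{invar} = P/A₂ = 86710/575 = 150.8 MPa, compressive.

σ ≈ 151 MPa (compressive)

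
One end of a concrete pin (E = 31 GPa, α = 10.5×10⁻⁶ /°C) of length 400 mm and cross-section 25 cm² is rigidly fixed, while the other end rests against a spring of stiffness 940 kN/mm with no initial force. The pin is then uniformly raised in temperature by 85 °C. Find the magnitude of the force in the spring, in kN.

Free thermal expansion: δ_free = αΔT L = 10.5×10⁻⁶ × 85 × 400 = 0.357 mm.
Let P be the compressive force at the spring. The pin shortens elastically by PL/(AE) and the spring compresses by P/k; together these equal δ_free.
P [ L/(AE) + 1/k ] = δ_free → P [ 400/(2500×31×10³) + 1/(940×10³) ] = 0.357.
P = 0.357 / 6.225×10⁻⁶ = 57350 N.

P ≈ 57.3 kN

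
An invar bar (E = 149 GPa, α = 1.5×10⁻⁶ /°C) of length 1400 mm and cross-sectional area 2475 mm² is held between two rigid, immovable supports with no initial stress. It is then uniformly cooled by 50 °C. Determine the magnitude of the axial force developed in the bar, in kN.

With zero net strain, σ = E·αΔT = 149 GPa × 1.5×10⁻⁶ × 50 = 11.17 MPa.
P = AEαΔT = 2475 × 149×10³ × 1.5×10⁻⁶ × 50 = 27.66 kN (tensile).

P ≈ 27.7 kN (tensile)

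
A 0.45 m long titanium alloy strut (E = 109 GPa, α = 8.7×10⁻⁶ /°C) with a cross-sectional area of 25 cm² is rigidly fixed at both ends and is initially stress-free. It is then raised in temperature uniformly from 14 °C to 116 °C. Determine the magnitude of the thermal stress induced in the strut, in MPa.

The supports are rigid, so the total axial strain is zero. The restrained thermal strain is ε = αΔT = 8.7×10⁻⁶ × 102 = 887.4×10⁻⁶.
The stress required to suppress this strain is σ = Eε = 109×10³ × 887.4×10⁻⁶ = 96.73 MPa, compressive since the strut is trying to expand.

σ ≈ 96.7 MPa (compressive)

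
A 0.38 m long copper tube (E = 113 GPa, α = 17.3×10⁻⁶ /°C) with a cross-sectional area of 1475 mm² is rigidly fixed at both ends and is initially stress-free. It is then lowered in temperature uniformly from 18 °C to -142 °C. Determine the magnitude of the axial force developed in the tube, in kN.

P ≈ 461 kN (tensile)

Full restraint means ε = 0, so the stress is σ = EαΔT = 113×10³ × 17.3×10⁻⁶ × 160 = 312.8 MPa.
P = AEαΔT = 1475 × 113×10³ × 17.3×10⁻⁶ × 160 = 461.4 kN (tensile).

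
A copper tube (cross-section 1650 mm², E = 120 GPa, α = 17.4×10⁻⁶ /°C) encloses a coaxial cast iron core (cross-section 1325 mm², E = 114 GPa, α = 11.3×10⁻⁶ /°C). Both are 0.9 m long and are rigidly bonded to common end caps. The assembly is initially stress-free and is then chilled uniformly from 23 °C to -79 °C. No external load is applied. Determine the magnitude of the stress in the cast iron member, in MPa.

The copper has the larger α, so on cooling it would change length more than the cast iron if both were free. The rigid plates force a common final length, so the copper is put into tension and the cast iron into compression, with equal and opposite forces P (no external load).
Compatibility of the two members (thermal + elastic change equal): (α₁ − α₂)ΔT = P·[1/(A₁E₁) + 1/(A₂E₂)].
|α₁ − α₂|·ΔT = 6.1×10⁻⁶ × 102 = 0.0006222.
1/(A₁E₁) + 1/(A₂E₂) = 1/(1650×120×10³) + 1/(1325×114×10³) = 1.167×10⁻⁸ N⁻¹.
P = 0.0006222 / 1.167×10⁻⁸ = 53310 N = 53.31 kN.
σ_{cast iron} = P/A₂ = 53310/1325 = 40.24 MPa, compressive.

σ ≈ 40.2 MPa (compressive)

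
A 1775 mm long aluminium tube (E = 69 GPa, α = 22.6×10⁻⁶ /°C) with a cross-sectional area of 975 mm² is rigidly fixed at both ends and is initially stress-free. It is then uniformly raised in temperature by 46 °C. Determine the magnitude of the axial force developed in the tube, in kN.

P ≈ 69.9 kN (compressive)

Full restraint means ε = 0, so the stress is σ = EαΔT = 69×10³ × 22.6×10⁻⁶ × 46 = 71.73 MPa.
Then P = σA = 71.73 × 975 mm² = 69.94 kN, compressive.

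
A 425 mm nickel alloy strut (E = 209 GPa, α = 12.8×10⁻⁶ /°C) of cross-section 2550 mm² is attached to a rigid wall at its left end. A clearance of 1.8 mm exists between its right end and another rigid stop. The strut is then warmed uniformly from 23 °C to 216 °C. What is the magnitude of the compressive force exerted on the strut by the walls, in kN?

If the wall were absent the strut would grow by αΔT L = 12.8×10⁻⁶ × 193 × 425 = 1.05 mm.
This is smaller than the 1.8 mm clearance, so the strut expands freely without reaching the stop — the stress is zero.

P ≈ 0 kN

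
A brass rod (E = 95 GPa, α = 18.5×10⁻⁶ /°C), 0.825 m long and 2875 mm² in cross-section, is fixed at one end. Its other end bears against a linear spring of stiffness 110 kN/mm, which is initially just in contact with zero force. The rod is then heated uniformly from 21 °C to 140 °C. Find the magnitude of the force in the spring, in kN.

P ≈ 150 kN

Free thermal expansion: δ_free = αΔT L = 18.5×10⁻⁶ × 119 × 825 = 1.816 mm.
Let P be the compressive force at the spring. The rod shortens elastically by PL/(AE) and the spring compresses by P/k; together these equal δ_free.
So P = δ_free / [L/(AE) + 1/k] = 1.816 / [ 825/(2875×95×10³) + 1/(110×10³) ].
P = 1.816 / 1.211×10⁻⁵ = 150000 N.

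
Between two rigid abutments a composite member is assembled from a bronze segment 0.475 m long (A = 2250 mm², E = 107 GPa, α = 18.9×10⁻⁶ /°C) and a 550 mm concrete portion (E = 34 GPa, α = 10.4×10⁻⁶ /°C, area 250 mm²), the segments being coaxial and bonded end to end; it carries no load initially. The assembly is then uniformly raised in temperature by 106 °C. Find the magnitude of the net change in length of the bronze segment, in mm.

|ΔL| ≈ 0.906 mm

If the supports were absent, the total length change would be Σ αᵢΔT Lᵢ = 18.9×10⁻⁶×106×475 + 10.4×10⁻⁶×106×550 = 1.558 mm.
The rigid supports impose zero overall length change; the single axial force P common to all segments must satisfy P Σ Lᵢ/(AᵢEᵢ) = δ_free.
The series flexibility is Σ Lᵢ/(AᵢEᵢ) = 475/(2250×107×10³) + 550/(250×34×10³) = 6.668×10⁻⁵ mm/N.
P = 1.558 / 6.668×10⁻⁵ = 23360 N = 23.36 kN, compressive.
For the bronze segment, free thermal change = 18.9×10⁻⁶×106×475 = 0.9516 mm and elastic change from P = 23360×475/(2250×107×10³) = 0.0461 mm; these oppose, so the net change is 0.906 mm (segment lengthens).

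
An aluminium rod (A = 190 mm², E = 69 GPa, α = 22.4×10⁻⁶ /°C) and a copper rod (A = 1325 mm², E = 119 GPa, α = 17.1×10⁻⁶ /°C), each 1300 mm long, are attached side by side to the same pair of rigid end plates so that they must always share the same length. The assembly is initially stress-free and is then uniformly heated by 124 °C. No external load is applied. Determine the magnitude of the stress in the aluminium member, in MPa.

Equilibrium of a rigid end plate with no external load gives equal and opposite internal forces ±P in the two members. Since α_{aluminium} > α_{copper}, heating drives the aluminium into compression and the copper into tension.
Compatibility of the two members (thermal + elastic change equal): (α₁ − α₂)ΔT = P·[1/(A₁E₁) + 1/(A₂E₂)].
|α₁ − α₂|·ΔT = 5.3×10⁻⁶ × 124 = 0.0006572.
1/(A₁E₁) + 1/(A₂E₂) = 1/(190×69×10³) + 1/(1325×119×10³) = 8.262×10⁻⁸ N⁻¹.
P = 0.0006572 / 8.262×10⁻⁸ = 7955 N = 7.955 kN.
σ_{aluminium} = P/A₁ = 7955/190 = 41.87 MPa, compressive.

σ ≈ 41.9 MPa (compressive)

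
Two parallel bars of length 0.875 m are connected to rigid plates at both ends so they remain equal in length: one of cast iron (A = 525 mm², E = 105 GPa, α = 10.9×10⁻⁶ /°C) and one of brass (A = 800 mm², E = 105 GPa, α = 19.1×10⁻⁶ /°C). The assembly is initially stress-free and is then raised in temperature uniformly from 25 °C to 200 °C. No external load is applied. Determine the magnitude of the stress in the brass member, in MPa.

σ ≈ 59.7 MPa (compressive)

The brass has the larger α, so on heating it would change length more than the cast iron if both were free. The rigid plates force a common final length, so the brass is put into compression and the cast iron into tension, with equal and opposite forces P (no external load).
Equating the net (thermal + elastic) strains gives |α₁ − α₂|·ΔT = P·[1/(A₁E₁) + 1/(A₂E₂)].
|α₁ − α₂|·ΔT = 8.2×10⁻⁶ × 175 = 0.001435.
1/(A₁E₁) + 1/(A₂E₂) = 1/(525×105×10³) + 1/(800×105×10³) = 3.005×10⁻⁸ N⁻¹.
So P = 0.001435 / 3.005×10⁻⁸ = 47.76 kN.
σ_{brass} = P/A₂ = 47760/800 = 59.7 MPa, compressive.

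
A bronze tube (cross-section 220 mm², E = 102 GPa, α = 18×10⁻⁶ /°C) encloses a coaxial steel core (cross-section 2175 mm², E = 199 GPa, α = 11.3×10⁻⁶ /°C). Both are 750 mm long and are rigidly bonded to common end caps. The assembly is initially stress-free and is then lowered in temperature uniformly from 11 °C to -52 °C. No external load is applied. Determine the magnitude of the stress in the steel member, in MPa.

Both members must finish at the same length. With the larger α, the bronze tends to over-contract; the plates restrain it, putting the bronze in tension and the steel in compression. With no external load the two internal forces are equal and opposite, magnitude P.
Equating the net (thermal + elastic) strains gives |α₁ − α₂|·ΔT = P·[1/(A₁E₁) + 1/(A₂E₂)].
|α₁ − α₂|·ΔT = 6.7×10⁻⁶ × 63 = 0.0004221.
1/(A₁E₁) + 1/(A₂E₂) = 1/(220×102×10³) + 1/(2175×199×10³) = 4.687×10⁻⁸ N⁻¹.
So P = 0.0004221 / 4.687×10⁻⁸ = 9.005 kN.
σ_{steel} = P/A₂ = 9005/2175 = 4.14 MPa, compressive.

σ ≈ 4.14 MPa (compressive)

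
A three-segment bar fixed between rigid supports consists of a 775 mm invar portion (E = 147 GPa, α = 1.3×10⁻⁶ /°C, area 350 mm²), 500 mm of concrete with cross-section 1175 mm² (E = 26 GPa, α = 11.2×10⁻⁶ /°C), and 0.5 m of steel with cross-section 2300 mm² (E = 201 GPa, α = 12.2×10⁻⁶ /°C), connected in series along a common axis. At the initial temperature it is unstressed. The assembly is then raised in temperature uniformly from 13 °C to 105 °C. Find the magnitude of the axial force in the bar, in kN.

P ≈ 36 kN (compressive)

If the supports were absent, the total length change would be Σ αᵢΔT Lᵢ = 1.3×10⁻⁶×92×775 + 11.2×10⁻⁶×92×500 + 12.2×10⁻⁶×92×500 = 1.169 mm.
The rigid supports impose zero overall length change; the single axial force P common to all segments must satisfy P Σ Lᵢ/(AᵢEᵢ) = δ_free.
Σ Lᵢ/(AᵢEᵢ) = 775/(350×147×10³) + 500/(1175×26×10³) + 500/(2300×201×10³) = 3.251×10⁻⁵ mm/N.
So P = 1.169 / 3.251×10⁻⁵ = 35.96 kN, compressive.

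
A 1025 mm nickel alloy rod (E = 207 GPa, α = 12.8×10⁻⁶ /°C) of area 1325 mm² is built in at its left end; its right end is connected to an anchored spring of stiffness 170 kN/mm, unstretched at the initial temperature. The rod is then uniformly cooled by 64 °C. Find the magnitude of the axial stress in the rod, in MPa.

The unrestrained thermal change is αΔT L = 12.8×10⁻⁶ × 64 × 1025 = 0.8397 mm.
With a force P in the spring, the elastic change of the rod is PL/(AE) and that of the spring is P/k; compatibility requires their sum to equal δ_free.
So P = δ_free / [L/(AE) + 1/k] = 0.8397 / [ 1025/(1325×207×10³) + 1/(170×10³) ].
P = 0.8397 / 9.619×10⁻⁶ = 87290 N.
σ = P/A = 87290/1325 = 65.88 MPa.

σ ≈ 65.9 MPa (tensile)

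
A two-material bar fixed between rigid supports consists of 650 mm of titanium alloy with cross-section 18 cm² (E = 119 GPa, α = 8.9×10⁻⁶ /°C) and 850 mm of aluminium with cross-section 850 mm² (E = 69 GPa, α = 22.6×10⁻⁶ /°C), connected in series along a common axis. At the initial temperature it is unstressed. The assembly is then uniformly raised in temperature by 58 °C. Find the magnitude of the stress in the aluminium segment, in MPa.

σ ≈ 97.3 MPa (compressive)

With the walls removed the bar would change length by δ_free = Σ αᵢΔT Lᵢ = 8.9×10⁻⁶×58×650 + 22.6×10⁻⁶×58×850 = 1.45 mm.
The rigid supports impose zero overall length change; the single axial force P common to all segments must satisfy P Σ Lᵢ/(AᵢEᵢ) = δ_free.
The series flexibility is Σ Lᵢ/(AᵢEᵢ) = 650/(1800×119×10³) + 850/(850×69×10³) = 1.753×10⁻⁵ mm/N.
P = 1.45 / 1.753×10⁻⁵ = 82710 N = 82.71 kN, compressive.
σ_{aluminium} = P / A = 82710 / 850 = 97.31 MPa.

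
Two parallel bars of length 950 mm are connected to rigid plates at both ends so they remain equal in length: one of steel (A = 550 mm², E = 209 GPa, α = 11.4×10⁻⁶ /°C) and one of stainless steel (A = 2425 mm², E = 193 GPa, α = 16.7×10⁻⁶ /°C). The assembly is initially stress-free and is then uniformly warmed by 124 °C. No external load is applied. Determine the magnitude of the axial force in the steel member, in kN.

P ≈ 60.6 kN (tensile in the steel)

Both members must finish at the same length. With the larger α, the stainless steel tends to over-expand; the plates restrain it, putting the stainless steel in compression and the steel in tension. With no external load the two internal forces are equal and opposite, magnitude P.
Compatibility of the two members (thermal + elastic change equal): (α₁ − α₂)ΔT = P·[1/(A₁E₁) + 1/(A₂E₂)].
|α₁ − α₂|·ΔT = 5.3×10⁻⁶ × 124 = 0.0006572.
1/(A₁E₁) + 1/(A₂E₂) = 1/(550×209×10³) + 1/(2425×193×10³) = 1.084×10⁻⁸ N⁻¹.
P = 0.0006572 / 1.084×10⁻⁸ = 60650 N = 60.65 kN.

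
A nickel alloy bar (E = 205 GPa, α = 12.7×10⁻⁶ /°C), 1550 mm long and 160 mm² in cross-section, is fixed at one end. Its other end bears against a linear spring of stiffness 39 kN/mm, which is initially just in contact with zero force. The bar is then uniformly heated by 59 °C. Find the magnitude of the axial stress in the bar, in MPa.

If the spring were absent the bar would lengthen by αΔT L = 12.7×10⁻⁶ × 59 × 1550 = 1.161 mm.
Let P be the compressive force at the spring. The bar shortens elastically by PL/(AE) and the spring compresses by P/k; together these equal δ_free.
P [ L/(AE) + 1/k ] = δ_free → P [ 1550/(160×205×10³) + 1/(39×10³) ] = 1.161.
P = 1.161 / 7.29×10⁻⁵ = 15930 N.
σ = P/A = 15930/160 = 99.58 MPa.

σ ≈ 99.6 MPa (compressive)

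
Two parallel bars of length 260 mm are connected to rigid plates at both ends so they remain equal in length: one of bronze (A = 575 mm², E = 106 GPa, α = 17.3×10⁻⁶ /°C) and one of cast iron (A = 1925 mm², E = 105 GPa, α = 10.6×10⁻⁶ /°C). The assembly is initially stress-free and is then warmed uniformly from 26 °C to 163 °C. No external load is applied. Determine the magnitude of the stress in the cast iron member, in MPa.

Both members must finish at the same length. With the larger α, the bronze tends to over-expand; the plates restrain it, putting the bronze in compression and the cast iron in tension. With no external load the two internal forces are equal and opposite, magnitude P.
Compatibility of the two members (thermal + elastic change equal): (α₁ − α₂)ΔT = P·[1/(A₁E₁) + 1/(A₂E₂)].
|α₁ − α₂|·ΔT = 6.7×10⁻⁶ × 137 = 0.0009179.
1/(A₁E₁) + 1/(A₂E₂) = 1/(575×106×10³) + 1/(1925×105×10³) = 2.135×10⁻⁸ N⁻¹.
P = 0.0009179 / 2.135×10⁻⁸ = 42980 N = 42.98 kN.
σ_{cast iron} = P/A₂ = 42980/1925 = 22.33 MPa, tensile.

σ ≈ 22.3 MPa (tensile)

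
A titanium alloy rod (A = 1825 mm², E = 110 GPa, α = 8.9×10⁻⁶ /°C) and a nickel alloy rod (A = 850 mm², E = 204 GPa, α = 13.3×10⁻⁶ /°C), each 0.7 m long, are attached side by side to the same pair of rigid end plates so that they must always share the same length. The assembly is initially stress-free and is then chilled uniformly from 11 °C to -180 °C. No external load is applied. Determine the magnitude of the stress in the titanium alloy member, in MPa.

σ ≈ 42.8 MPa (compressive)

Equilibrium of a rigid end plate with no external load gives equal and opposite internal forces ±P in the two members. Since α_{nickel alloy} > α_{titanium alloy}, cooling drives the nickel alloy into tension and the titanium alloy into compression.
Compatibility of the two members (thermal + elastic change equal): (α₁ − α₂)ΔT = P·[1/(A₁E₁) + 1/(A₂E₂)].
|α₁ − α₂|·ΔT = 4.4×10⁻⁶ × 191 = 0.0008404.
1/(A₁E₁) + 1/(A₂E₂) = 1/(1825×110×10³) + 1/(850×204×10³) = 1.075×10⁻⁸ N⁻¹.
P = 0.0008404 / 1.075×10⁻⁸ = 78190 N = 78.19 kN.
σ_{titanium alloy} = P/A₁ = 78190/1825 = 42.84 MPa, compressive.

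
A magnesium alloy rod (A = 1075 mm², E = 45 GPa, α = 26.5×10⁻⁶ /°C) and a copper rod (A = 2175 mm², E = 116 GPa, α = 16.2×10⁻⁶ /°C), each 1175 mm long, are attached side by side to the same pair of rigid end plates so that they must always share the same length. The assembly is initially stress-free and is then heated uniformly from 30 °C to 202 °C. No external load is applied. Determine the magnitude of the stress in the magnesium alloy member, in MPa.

σ ≈ 66.9 MPa (compressive)

Equilibrium of a rigid end plate with no external load gives equal and opposite internal forces ±P in the two members. Since α_{magnesium alloy} > α_{copper}, heating drives the magnesium alloy into compression and the copper into tension.
Equating the net (thermal + elastic) strains gives |α₁ − α₂|·ΔT = P·[1/(A₁E₁) + 1/(A₂E₂)].
|α₁ − α₂|·ΔT = 10.3×10⁻⁶ × 172 = 0.001772.
1/(A₁E₁) + 1/(A₂E₂) = 1/(1075×45×10³) + 1/(2175×116×10³) = 2.464×10⁻⁸ N⁻¹.
So P = 0.001772 / 2.464×10⁻⁸ = 71.91 kN.
σ_{magnesium alloy} = P/A₁ = 71910/1075 = 66.9 MPa, compressive.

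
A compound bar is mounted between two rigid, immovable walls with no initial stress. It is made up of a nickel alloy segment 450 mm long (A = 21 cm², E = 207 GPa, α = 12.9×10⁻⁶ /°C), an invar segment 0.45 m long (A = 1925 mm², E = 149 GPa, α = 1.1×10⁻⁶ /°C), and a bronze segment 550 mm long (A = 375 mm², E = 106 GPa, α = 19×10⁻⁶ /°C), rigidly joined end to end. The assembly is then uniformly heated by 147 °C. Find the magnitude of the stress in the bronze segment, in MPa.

σ ≈ 399 MPa (compressive)

Free thermal expansion of the whole bar: Σ αᵢΔT Lᵢ = 12.9×10⁻⁶×147×450 + 1.1×10⁻⁶×147×450 + 19×10⁻⁶×147×550 = 2.462 mm.
Since the ends are fixed, an axial force P builds up, equal in every segment, with P · Σ Lᵢ/(AᵢEᵢ) = δ_free.
Σ Lᵢ/(AᵢEᵢ) = 450/(2100×207×10³) + 450/(1925×149×10³) + 550/(375×106×10³) = 1.644×10⁻⁵ mm/N.
So P = 2.462 / 1.644×10⁻⁵ = 149.8 kN, compressive.
σ_{bronze} = P / A = 149800 / 375 = 399.4 MPa.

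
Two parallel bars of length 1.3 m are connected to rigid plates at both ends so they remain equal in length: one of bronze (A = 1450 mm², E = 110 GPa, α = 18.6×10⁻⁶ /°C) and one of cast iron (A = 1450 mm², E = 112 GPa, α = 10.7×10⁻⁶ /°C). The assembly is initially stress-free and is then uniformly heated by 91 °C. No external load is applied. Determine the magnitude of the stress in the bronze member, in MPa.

σ ≈ 39.9 MPa (compressive)

Equilibrium of a rigid end plate with no external load gives equal and opposite internal forces ±P in the two members. Since α_{bronze} > α_{cast iron}, heating drives the bronze into compression and the cast iron into tension.
Compatibility of the two members (thermal + elastic change equal): (α₁ − α₂)ΔT = P·[1/(A₁E₁) + 1/(A₂E₂)].
|α₁ − α₂|·ΔT = 7.9×10⁻⁶ × 91 = 0.0007189.
1/(A₁E₁) + 1/(A₂E₂) = 1/(1450×110×10³) + 1/(1450×112×10³) = 1.243×10⁻⁸ N⁻¹.
P = 0.0007189 / 1.243×10⁻⁸ = 57850 N = 57.85 kN.
σ_{bronze} = P/A₁ = 57850/1450 = 39.9 MPa, compressive.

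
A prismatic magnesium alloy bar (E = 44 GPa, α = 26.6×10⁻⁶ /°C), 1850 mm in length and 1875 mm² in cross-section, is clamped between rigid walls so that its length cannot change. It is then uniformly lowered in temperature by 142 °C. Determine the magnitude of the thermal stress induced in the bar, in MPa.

σ ≈ 166 MPa (tensile)

With length fixed, the mechanical strain must cancel the thermal strain αΔT = 26.6×10⁻⁶ × 142 = 3777.2×10⁻⁶.
Hence σ = E·αΔT = 44×10³ × 3777.2×10⁻⁶ = 166.2 MPa, tensile.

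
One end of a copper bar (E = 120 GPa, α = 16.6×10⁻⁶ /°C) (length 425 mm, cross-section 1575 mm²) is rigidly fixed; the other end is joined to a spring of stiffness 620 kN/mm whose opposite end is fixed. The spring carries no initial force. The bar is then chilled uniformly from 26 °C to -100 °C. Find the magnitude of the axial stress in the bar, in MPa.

σ ≈ 146 MPa (tensile)

Free thermal contraction: δ_free = αΔT L = 16.6×10⁻⁶ × 126 × 425 = 0.8889 mm.
Let P be the tensile force in the spring. The bar extends elastically by PL/(AE) and the spring stretches by P/k; together these equal δ_free.
P [ L/(AE) + 1/k ] = δ_free → P [ 425/(1575×120×10³) + 1/(620×10³) ] = 0.8889.
P = 0.8889 / 3.862×10⁻⁶ = 230200 N.
σ = P/A = 230200/1575 = 146.2 MPa.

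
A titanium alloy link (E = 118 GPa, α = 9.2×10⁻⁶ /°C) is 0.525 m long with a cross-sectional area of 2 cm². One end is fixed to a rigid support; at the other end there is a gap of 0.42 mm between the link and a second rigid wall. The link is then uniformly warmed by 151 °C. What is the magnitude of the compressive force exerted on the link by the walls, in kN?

If the wall were absent the link would grow by αΔT L = 9.2×10⁻⁶ × 151 × 525 = 0.7293 mm.
This exceeds the 0.42 mm gap, so the wall pushes back. The portion of expansion that must be recovered elastically is δ_free − gap = 0.7293 − 0.42 = 0.3093 mm.
So σ = E(δ_free − g)/L = 118×10³ × 0.3093/525 = 69.53 MPa.
Force on the wall = σA = 69.53 × 200 mm² = 13.91 kN.

P ≈ 13.9 kN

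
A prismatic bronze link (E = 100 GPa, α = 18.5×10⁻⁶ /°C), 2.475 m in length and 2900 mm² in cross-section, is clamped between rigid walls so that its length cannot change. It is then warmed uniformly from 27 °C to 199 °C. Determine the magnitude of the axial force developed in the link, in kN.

The ends cannot move, so σ = EαΔT = 100×10³ × 18.5×10⁻⁶ × 172 = 318.2 MPa.
P = AEαΔT = 2900 × 100×10³ × 18.5×10⁻⁶ × 172 = 922.8 kN (compressive).

P ≈ 923 kN (compressive)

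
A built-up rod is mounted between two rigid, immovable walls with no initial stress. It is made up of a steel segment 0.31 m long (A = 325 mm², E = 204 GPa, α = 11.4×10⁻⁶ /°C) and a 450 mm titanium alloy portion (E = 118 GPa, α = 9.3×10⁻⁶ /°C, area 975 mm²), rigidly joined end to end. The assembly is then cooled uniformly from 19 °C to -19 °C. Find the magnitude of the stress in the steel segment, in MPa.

σ ≈ 105 MPa (tensile)

Free thermal contraction of the whole bar: Σ αᵢΔT Lᵢ = 11.4×10⁻⁶×38×310 + 9.3×10⁻⁶×38×450 = 0.2933 mm.
Since the ends are fixed, an axial force P builds up, equal in every segment, with P · Σ Lᵢ/(AᵢEᵢ) = δ_free.
Σ Lᵢ/(AᵢEᵢ) = 310/(325×204×10³) + 450/(975×118×10³) = 8.587×10⁻⁶ mm/N.
P = 0.2933 / 8.587×10⁻⁶ = 34160 N = 34.16 kN, tensile.
σ_{steel} = P / A = 34160 / 325 = 105.1 MPa.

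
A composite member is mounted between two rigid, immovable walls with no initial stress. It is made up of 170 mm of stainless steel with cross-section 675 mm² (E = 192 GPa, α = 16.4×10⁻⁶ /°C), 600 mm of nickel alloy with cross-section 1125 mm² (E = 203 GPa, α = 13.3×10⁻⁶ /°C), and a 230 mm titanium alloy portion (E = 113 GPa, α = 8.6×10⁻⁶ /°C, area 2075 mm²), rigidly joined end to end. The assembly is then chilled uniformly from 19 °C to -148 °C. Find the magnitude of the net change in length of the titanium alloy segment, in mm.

|ΔL| ≈ 0.0941 mm

Free thermal contraction of the whole bar: Σ αᵢΔT Lᵢ = 16.4×10⁻⁶×167×170 + 13.3×10⁻⁶×167×600 + 8.6×10⁻⁶×167×230 = 2.129 mm.
The walls prevent any net length change, so an axial force P (same in every segment) develops. Compatibility: P · Σ Lᵢ/(AᵢEᵢ) = δ_free.
Σ Lᵢ/(AᵢEᵢ) = 170/(675×192×10³) + 600/(1125×203×10³) + 230/(2075×113×10³) = 4.92×10⁻⁶ mm/N.
P = 2.129 / 4.92×10⁻⁶ = 432600 N = 432.6 kN, tensile.
For the titanium alloy segment, free thermal change = 8.6×10⁻⁶×167×230 = 0.3303 mm and elastic change from P = 432600×230/(2075×113×10³) = 0.4244 mm; these oppose, so the net change is 0.0941 mm (segment lengthens).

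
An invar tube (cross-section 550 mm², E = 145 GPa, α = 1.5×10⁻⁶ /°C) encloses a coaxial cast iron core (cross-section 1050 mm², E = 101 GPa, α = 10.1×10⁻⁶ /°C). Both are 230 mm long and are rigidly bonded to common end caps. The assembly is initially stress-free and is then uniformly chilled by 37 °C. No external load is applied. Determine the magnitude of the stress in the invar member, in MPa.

σ ≈ 26.3 MPa (compressive)

Equilibrium of a rigid end plate with no external load gives equal and opposite internal forces ±P in the two members. Since α_{cast iron} > α_{invar}, cooling drives the cast iron into tension and the invar into compression.
Equating the net (thermal + elastic) strains gives |α₁ − α₂|·ΔT = P·[1/(A₁E₁) + 1/(A₂E₂)].
|α₁ − α₂|·ΔT = 8.6×10⁻⁶ × 37 = 0.0003182.
1/(A₁E₁) + 1/(A₂E₂) = 1/(550×145×10³) + 1/(1050×101×10³) = 2.197×10⁻⁸ N⁻¹.
So P = 0.0003182 / 2.197×10⁻⁸ = 14.48 kN.
σ_{invar} = P/A₁ = 14480/550 = 26.33 MPa, compressive.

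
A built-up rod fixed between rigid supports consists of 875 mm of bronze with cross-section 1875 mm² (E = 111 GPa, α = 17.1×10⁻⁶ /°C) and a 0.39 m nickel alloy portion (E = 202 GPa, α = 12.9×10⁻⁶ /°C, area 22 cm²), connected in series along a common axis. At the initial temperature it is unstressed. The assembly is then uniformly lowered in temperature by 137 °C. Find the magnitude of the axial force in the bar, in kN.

Free thermal contraction of the whole bar: Σ αᵢΔT Lᵢ = 17.1×10⁻⁶×137×875 + 12.9×10⁻⁶×137×390 = 2.739 mm.
The walls prevent any net length change, so an axial force P (same in every segment) develops. Compatibility: P · Σ Lᵢ/(AᵢEᵢ) = δ_free.
Σ Lᵢ/(AᵢEᵢ) = 875/(1875×111×10³) + 390/(2200×202×10³) = 5.082×10⁻⁶ mm/N.
So P = 2.739 / 5.082×10⁻⁶ = 539 kN, tensile.

P ≈ 539 kN (tensile)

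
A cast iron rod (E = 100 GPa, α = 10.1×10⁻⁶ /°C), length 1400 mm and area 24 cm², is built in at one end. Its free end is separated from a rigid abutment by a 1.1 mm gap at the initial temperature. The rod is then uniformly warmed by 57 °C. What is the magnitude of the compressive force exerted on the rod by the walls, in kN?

P ≈ 0 kN

Unrestrained expansion: δ_free = αΔT L = 10.1×10⁻⁶ × 57 × 1400 = 0.806 mm.
This is smaller than the 1.1 mm clearance, so the rod expands freely without reaching the stop — the stress is zero.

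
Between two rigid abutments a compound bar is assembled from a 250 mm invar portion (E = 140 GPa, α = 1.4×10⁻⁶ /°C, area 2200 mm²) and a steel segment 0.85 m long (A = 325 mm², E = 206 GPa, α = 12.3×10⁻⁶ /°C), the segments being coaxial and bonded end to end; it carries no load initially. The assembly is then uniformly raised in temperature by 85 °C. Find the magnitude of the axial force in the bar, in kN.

P ≈ 68 kN (compressive)

Free thermal expansion of the whole bar: Σ αᵢΔT Lᵢ = 1.4×10⁻⁶×85×250 + 12.3×10⁻⁶×85×850 = 0.9184 mm.
The walls prevent any net length change, so an axial force P (same in every segment) develops. Compatibility: P · Σ Lᵢ/(AᵢEᵢ) = δ_free.
Σ Lᵢ/(AᵢEᵢ) = 250/(2200×140×10³) + 850/(325×206×10³) = 1.351×10⁻⁵ mm/N.
Hence P = δ_free / Σ(L/AE) = 0.9184/1.351×10⁻⁵ = 67.99 kN (compressive).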